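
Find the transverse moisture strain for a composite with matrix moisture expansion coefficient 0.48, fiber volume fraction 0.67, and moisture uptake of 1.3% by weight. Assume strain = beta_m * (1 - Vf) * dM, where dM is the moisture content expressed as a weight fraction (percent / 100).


dM = 1.3/100 = 0.013
strain = beta_m * (1-Vf) * dM = 0.48 * 0.33 * 0.013 = 0.0020592

0.0020592


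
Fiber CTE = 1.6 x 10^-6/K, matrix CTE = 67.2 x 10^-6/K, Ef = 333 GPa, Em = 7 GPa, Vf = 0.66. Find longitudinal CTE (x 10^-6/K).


E1 = Ef*Vf + Em*(1-Vf) = 222.16
alpha_1 = (alpha_f*Ef*Vf + alpha_m*Em*(1-Vf))/E1 = 2.3 x 10^-6/K

2.3 x 10^-6/K


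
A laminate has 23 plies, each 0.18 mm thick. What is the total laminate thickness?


h = n * t_ply = 23 * 0.18 = 4.14 mm

4.14 mm


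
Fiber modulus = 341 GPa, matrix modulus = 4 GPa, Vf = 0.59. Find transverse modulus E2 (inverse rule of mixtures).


1/E2 = Vf/Ef + (1-Vf)/Em = 0.59/341 + 0.41/4
E2 = 9.59 GPa

9.59 GPa


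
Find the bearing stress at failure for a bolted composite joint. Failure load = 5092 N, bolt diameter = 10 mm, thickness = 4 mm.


sigma_br = F/(d*h) = 5092/(10*4) = 127.3 MPa

127.3 MPa


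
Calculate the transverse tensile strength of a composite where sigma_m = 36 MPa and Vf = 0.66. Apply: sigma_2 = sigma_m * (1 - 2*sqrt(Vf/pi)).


factor = 1 - 2*sqrt(0.66/pi) = 0.0833
sigma_2 = 36 * 0.0833 = 3.0 MPa

3.0 MPa


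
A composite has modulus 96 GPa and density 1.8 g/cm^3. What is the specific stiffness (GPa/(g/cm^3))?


Specific stiffness = E/rho = 96/1.8 = 53.3 GPa/(g/cm^3)

53.3 GPa/(g/cm^3)


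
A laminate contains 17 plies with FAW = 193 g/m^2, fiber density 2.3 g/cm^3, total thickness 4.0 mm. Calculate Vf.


Vf = n * FAW / (rho_f * h * 1000) = 17 * 193 / (2.3 * 4.0 * 1000) = 0.3566

0.3566


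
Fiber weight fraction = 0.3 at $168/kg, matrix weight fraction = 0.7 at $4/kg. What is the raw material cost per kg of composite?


Cost = cost_f*Wf + cost_m*Wm = 168*0.3 + 4*0.7 = $53.2/kg

$53.2/kg


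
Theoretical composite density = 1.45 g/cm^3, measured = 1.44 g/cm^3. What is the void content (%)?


Void% = (rho_theo - rho_actual)/rho_theo * 100 = (1.45 - 1.44)/1.45 * 100 = 0.69%

0.69%


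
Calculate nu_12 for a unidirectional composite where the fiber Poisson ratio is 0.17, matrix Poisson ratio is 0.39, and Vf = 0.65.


nu_12 = nu_f*Vf + nu_m*(1-Vf) = 0.17*0.65 + 0.39*0.35 = 0.247

0.247


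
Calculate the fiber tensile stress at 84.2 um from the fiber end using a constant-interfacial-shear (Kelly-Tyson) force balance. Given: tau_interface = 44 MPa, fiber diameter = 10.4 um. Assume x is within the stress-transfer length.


Force balance: sigma_f * (pi*d^2/4) = tau * (pi*d) * x  ->  sigma_f = 4 * tau * x / d
sigma_f = 4 * 44 * 84.2 / 10.4 = 1424.9 MPa

1424.9 MPa


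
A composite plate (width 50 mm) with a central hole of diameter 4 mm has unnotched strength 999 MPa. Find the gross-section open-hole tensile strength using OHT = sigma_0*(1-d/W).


OHT = sigma_0*(1-d/W) = 999*(1-4/50) = 919.1 MPa

919.1 MPa


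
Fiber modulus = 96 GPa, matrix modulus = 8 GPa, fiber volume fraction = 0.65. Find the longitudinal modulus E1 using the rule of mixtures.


E1 = Ef*Vf + Em*(1-Vf) = 96*0.65 + 8*0.35 = 65.2 GPa

65.2 GPa


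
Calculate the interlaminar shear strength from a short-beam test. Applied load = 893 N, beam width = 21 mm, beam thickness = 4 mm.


ILSS = 3F/(4bh) = 3*893/(4*21*4) = 7.97 MPa

7.97 MPa


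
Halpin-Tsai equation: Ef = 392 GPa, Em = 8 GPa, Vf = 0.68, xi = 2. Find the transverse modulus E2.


eta = (Ef/Em - 1)/(Ef/Em + xi) = (49.0 - 1)/(49.0 + 2) = 0.9412
E2 = Em*(1+xi*eta*Vf)/(1-eta*Vf) = 50.67 GPa

50.67 GPa


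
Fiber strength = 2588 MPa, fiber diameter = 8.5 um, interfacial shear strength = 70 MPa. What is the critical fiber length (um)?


Lc = sigma_f * d / (2 * tau_i) = 2588 * 8.5 / (2 * 70) = 157.1 um

157.1 um


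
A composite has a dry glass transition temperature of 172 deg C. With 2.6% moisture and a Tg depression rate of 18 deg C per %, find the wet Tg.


Tg_wet = Tg_dry - k*moisture = 172 - 18*2.6 = 125.2 deg C

125.2 deg C


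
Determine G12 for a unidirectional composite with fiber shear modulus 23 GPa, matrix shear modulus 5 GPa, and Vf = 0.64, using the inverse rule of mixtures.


1/G12 = Vf/Gf + (1-Vf)/Gm = 0.64/23 + 0.36/5
G12 = 10.02 GPa

10.02 GPa


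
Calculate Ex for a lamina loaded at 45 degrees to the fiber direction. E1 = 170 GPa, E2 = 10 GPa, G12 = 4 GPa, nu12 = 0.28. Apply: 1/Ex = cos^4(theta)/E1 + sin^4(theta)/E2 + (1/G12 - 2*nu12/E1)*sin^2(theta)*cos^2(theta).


cos^4(45) = 0.25, sin^4(45) = 0.25, sin^2(45)*cos^2(45) = 0.25
1/G12 - 2*nu12/E1 = 1/4 - 2*0.28/170 = 0.246706 GPa^-1
1/Ex = 0.25/170 + 0.25/10 + 0.246706*0.25 = 0.0881471 GPa^-1
Ex = 11.34 GPa

11.34 GPa


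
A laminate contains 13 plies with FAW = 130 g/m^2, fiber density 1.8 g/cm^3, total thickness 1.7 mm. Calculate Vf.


Vf = n * FAW / (rho_f * h * 1000) = 13 * 130 / (1.8 * 1.7 * 1000) = 0.5523

0.5523


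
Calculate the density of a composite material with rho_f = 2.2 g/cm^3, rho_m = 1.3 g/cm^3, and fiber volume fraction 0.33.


rho_c = rho_f*Vf + rho_m*(1-Vf) = 2.2*0.33 + 1.3*0.67 = 1.597 g/cm^3

1.597 g/cm^3


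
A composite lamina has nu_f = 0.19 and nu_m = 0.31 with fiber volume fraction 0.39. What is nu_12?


nu_12 = nu_f*Vf + nu_m*(1-Vf) = 0.19*0.39 + 0.31*0.61 = 0.2632

0.2632


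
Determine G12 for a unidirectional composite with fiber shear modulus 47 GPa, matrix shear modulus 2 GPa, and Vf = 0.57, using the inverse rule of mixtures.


1/G12 = Vf/Gf + (1-Vf)/Gm = 0.57/47 + 0.43/2
G12 = 4.4 GPa

4.4 GPa


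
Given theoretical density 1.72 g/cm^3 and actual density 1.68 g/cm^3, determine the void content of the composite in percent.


Void% = (rho_theo - rho_actual)/rho_theo * 100 = (1.72 - 1.68)/1.72 * 100 = 2.33%

2.33%


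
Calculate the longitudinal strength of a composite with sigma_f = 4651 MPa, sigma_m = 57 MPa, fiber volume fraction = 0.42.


sigma_1 = sigma_f*Vf + sigma_m*(1-Vf) = 4651*0.42 + 57*0.58 = 1986.5 MPa

1986.5 MPa


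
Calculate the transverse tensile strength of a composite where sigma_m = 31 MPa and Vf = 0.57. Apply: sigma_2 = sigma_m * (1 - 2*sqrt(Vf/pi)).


factor = 1 - 2*sqrt(0.57/pi) = 0.1481
sigma_2 = 31 * 0.1481 = 4.59 MPa

4.59 MPa


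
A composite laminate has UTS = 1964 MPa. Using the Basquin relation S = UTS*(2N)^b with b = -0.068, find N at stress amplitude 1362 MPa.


N = 0.5 * (S/UTS)^(1/b) = 0.5 * (1362/1964)^(1/-0.068) = 108.8132 cycles

108.8132 cycles


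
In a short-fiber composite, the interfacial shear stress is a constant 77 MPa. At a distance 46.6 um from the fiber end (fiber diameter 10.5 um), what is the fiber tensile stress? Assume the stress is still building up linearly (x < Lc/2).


Force balance: sigma_f * (pi*d^2/4) = tau * (pi*d) * x  ->  sigma_f = 4 * tau * x / d
sigma_f = 4 * 77 * 46.6 / 10.5 = 1366.9 MPa

1366.9 MPa


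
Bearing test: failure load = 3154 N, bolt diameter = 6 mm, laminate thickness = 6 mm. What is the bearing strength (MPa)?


sigma_br = F/(d*h) = 3154/(6*6) = 87.6 MPa

87.6 MPa


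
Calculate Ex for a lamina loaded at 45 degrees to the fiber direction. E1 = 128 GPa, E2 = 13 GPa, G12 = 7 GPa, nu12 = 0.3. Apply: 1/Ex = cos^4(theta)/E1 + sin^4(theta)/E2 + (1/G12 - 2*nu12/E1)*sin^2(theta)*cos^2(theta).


cos^4(45) = 0.25, sin^4(45) = 0.25, sin^2(45)*cos^2(45) = 0.25
1/G12 - 2*nu12/E1 = 1/7 - 2*0.3/128 = 0.13817 GPa^-1
1/Ex = 0.25/128 + 0.25/13 + 0.13817*0.25 = 0.0557263 GPa^-1
Ex = 17.94 GPa

17.94 GPa


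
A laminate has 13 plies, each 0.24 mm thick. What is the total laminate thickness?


h = n * t_ply = 13 * 0.24 = 3.12 mm

3.12 mm


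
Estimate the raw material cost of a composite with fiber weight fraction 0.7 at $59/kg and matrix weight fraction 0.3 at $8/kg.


Cost = cost_f*Wf + cost_m*Wm = 59*0.7 + 8*0.3 = $43.7/kg

$43.7/kg


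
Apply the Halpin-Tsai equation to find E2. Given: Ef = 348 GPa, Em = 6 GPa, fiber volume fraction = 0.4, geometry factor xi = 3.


eta = (Ef/Em - 1)/(Ef/Em + xi) = (58.0 - 1)/(58.0 + 3) = 0.9344
E2 = Em*(1+xi*eta*Vf)/(1-eta*Vf) = 20.32 GPa

20.32 GPa


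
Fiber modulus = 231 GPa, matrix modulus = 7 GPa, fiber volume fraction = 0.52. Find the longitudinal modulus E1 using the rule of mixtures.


E1 = Ef*Vf + Em*(1-Vf) = 231*0.52 + 7*0.48 = 123.48 GPa

123.48 GPa


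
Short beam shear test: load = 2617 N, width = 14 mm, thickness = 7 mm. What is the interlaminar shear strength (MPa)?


ILSS = 3F/(4bh) = 3*2617/(4*14*7) = 20.03 MPa

20.03 MPa


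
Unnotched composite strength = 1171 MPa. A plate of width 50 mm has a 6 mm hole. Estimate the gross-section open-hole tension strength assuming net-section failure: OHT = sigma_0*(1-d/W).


OHT = sigma_0*(1-d/W) = 1171*(1-6/50) = 1030.5 MPa

1030.5 MPa


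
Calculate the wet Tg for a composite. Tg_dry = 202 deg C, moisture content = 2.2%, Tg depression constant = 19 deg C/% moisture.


Tg_wet = Tg_dry - k*moisture = 202 - 19*2.2 = 160.2 deg C

160.2 deg C


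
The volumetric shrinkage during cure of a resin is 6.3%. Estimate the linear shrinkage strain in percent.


Linear shrinkage ≈ vol_shrink/3 = 6.3/3 = 2.1%

2.1%


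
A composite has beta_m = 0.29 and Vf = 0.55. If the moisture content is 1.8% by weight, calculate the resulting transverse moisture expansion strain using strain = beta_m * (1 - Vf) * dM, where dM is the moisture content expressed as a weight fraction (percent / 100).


dM = 1.8/100 = 0.018
strain = beta_m * (1-Vf) * dM = 0.29 * 0.45 * 0.018 = 0.002349

0.002349


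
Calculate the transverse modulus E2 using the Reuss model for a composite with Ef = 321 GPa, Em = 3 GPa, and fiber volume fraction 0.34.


1/E2 = Vf/Ef + (1-Vf)/Em = 0.34/321 + 0.66/3
E2 = 4.52 GPa

4.52 GPa


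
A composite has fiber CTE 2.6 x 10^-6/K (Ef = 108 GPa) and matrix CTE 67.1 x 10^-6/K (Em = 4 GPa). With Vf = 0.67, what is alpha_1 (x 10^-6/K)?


E1 = Ef*Vf + Em*(1-Vf) = 73.68
alpha_1 = (alpha_f*Ef*Vf + alpha_m*Em*(1-Vf))/E1 = 3.76 x 10^-6/K

3.76 x 10^-6/K


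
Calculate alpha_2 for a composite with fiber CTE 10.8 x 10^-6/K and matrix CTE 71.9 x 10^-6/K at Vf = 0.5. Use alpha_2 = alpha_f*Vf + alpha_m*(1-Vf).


alpha_2 = alpha_f*Vf + alpha_m*(1-Vf) = 10.8*0.5 + 71.9*0.5 = 41.4 x 10^-6/K

41.4 x 10^-6/K


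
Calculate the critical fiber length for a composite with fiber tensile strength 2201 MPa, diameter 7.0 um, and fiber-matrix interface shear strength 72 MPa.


Lc = sigma_f * d / (2 * tau_i) = 2201 * 7.0 / (2 * 72) = 107.0 um

107.0 um


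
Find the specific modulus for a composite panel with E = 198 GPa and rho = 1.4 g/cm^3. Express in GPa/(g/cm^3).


Specific stiffness = E/rho = 198/1.4 = 141.4 GPa/(g/cm^3)

141.4 GPa/(g/cm^3)


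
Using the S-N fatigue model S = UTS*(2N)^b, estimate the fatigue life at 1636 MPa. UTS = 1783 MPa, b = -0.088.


N = 0.5 * (S/UTS)^(1/b) = 0.5 * (1636/1783)^(1/-0.088) = 1.3293 cycles

1.3293 cycles


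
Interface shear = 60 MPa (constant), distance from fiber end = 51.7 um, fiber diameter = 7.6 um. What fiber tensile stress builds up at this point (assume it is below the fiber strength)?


Force balance: sigma_f * (pi*d^2/4) = tau * (pi*d) * x  ->  sigma_f = 4 * tau * x / d
sigma_f = 4 * 60 * 51.7 / 7.6 = 1632.6 MPa

1632.6 MPa


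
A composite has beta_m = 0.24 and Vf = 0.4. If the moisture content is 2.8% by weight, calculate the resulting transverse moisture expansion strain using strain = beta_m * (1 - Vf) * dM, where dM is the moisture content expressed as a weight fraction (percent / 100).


dM = 2.8/100 = 0.028
strain = beta_m * (1-Vf) * dM = 0.24 * 0.6 * 0.028 = 0.004032

0.004032


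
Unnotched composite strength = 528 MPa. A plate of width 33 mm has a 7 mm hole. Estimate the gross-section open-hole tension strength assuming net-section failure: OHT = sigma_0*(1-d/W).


OHT = sigma_0*(1-d/W) = 528*(1-7/33) = 416.0 MPa

416.0 MPa


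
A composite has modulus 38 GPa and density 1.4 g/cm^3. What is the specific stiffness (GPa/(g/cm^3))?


Specific stiffness = E/rho = 38/1.4 = 27.1 GPa/(g/cm^3)

27.1 GPa/(g/cm^3)


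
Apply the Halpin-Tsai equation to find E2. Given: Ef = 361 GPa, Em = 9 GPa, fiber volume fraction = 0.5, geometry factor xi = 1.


eta = (Ef/Em - 1)/(Ef/Em + xi) = (40.1111 - 1)/(40.1111 + 1) = 0.9514
E2 = Em*(1+xi*eta*Vf)/(1-eta*Vf) = 25.33 GPa

25.33 GPa


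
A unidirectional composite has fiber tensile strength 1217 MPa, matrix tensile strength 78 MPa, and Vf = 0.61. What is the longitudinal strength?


sigma_1 = sigma_f*Vf + sigma_m*(1-Vf) = 1217*0.61 + 78*0.39 = 772.8 MPa

772.8 MPa


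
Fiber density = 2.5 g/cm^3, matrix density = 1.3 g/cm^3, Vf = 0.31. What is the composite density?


rho_c = rho_f*Vf + rho_m*(1-Vf) = 2.5*0.31 + 1.3*0.69 = 1.672 g/cm^3

1.672 g/cm^3


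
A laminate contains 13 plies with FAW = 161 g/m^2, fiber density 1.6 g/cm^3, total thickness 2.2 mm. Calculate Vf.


Vf = n * FAW / (rho_f * h * 1000) = 13 * 161 / (1.6 * 2.2 * 1000) = 0.5946

0.5946


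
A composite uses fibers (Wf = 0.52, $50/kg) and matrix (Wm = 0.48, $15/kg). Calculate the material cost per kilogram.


Cost = cost_f*Wf + cost_m*Wm = 50*0.52 + 15*0.48 = $33.2/kg

$33.2/kg


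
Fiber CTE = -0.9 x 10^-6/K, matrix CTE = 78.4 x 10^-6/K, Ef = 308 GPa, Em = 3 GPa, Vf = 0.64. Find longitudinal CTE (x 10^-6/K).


E1 = Ef*Vf + Em*(1-Vf) = 198.2
alpha_1 = (alpha_f*Ef*Vf + alpha_m*Em*(1-Vf))/E1 = -0.47 x 10^-6/K

-0.47 x 10^-6/K


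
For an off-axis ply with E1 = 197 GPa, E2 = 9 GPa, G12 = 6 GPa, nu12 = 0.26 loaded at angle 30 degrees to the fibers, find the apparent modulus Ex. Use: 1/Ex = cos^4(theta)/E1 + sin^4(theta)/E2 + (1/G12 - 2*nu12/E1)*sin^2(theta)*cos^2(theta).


cos^4(30) = 0.5625, sin^4(30) = 0.0625, sin^2(30)*cos^2(30) = 0.1875
1/G12 - 2*nu12/E1 = 1/6 - 2*0.26/197 = 0.164027 GPa^-1
1/Ex = 0.5625/197 + 0.0625/9 + 0.164027*0.1875 = 0.0405549 GPa^-1
Ex = 24.66 GPa

24.66 GPa


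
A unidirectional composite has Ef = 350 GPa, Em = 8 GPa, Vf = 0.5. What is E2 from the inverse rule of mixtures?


1/E2 = Vf/Ef + (1-Vf)/Em = 0.5/350 + 0.5/8
E2 = 15.64 GPa

15.64 GPa


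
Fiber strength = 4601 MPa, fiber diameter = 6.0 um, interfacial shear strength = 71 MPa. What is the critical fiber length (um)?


Lc = sigma_f * d / (2 * tau_i) = 4601 * 6.0 / (2 * 71) = 194.4 um

194.4 um


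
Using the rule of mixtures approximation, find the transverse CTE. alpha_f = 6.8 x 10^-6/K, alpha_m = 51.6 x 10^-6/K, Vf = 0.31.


alpha_2 = alpha_f*Vf + alpha_m*(1-Vf) = 6.8*0.31 + 51.6*0.69 = 37.7 x 10^-6/K

37.7 x 10^-6/K


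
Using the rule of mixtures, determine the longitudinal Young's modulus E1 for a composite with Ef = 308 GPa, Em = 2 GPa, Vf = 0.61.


E1 = Ef*Vf + Em*(1-Vf) = 308*0.61 + 2*0.39 = 188.66 GPa

188.66 GPa


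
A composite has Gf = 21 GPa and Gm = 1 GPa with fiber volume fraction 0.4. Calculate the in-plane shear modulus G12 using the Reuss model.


1/G12 = Vf/Gf + (1-Vf)/Gm = 0.4/21 + 0.6/1
G12 = 1.62 GPa

1.62 GPa


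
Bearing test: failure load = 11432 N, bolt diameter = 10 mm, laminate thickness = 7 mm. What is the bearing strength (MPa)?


sigma_br = F/(d*h) = 11432/(10*7) = 163.3 MPa

163.3 MPa


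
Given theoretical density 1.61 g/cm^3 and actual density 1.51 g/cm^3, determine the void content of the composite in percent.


Void% = (rho_theo - rho_actual)/rho_theo * 100 = (1.61 - 1.51)/1.61 * 100 = 6.21%

6.21%


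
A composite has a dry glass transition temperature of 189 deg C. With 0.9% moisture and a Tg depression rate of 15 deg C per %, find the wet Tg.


Tg_wet = Tg_dry - k*moisture = 189 - 15*0.9 = 175.5 deg C

175.5 deg C


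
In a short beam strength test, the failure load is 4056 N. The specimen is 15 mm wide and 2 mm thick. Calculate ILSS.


ILSS = 3F/(4bh) = 3*4056/(4*15*2) = 101.4 MPa

101.4 MPa


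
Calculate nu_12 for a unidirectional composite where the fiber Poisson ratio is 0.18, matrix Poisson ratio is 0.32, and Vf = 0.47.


nu_12 = nu_f*Vf + nu_m*(1-Vf) = 0.18*0.47 + 0.32*0.53 = 0.2542

0.2542


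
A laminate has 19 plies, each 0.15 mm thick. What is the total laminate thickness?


h = n * t_ply = 19 * 0.15 = 2.85 mm

2.85 mm


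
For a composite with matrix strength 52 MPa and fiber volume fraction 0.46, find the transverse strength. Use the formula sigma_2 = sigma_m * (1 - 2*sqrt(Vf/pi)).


factor = 1 - 2*sqrt(0.46/pi) = 0.2347
sigma_2 = 52 * 0.2347 = 12.2 MPa

12.2 MPa


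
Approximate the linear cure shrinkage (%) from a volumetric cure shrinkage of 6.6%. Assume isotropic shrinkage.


Linear shrinkage ≈ vol_shrink/3 = 6.6/3 = 2.2%

2.2%


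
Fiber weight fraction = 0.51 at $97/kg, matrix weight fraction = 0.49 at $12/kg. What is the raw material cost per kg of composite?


Cost = cost_f*Wf + cost_m*Wm = 97*0.51 + 12*0.49 = $55.35/kg

$55.35/kg


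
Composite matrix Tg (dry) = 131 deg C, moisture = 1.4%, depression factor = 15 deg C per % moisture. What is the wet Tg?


Tg_wet = Tg_dry - k*moisture = 131 - 15*1.4 = 110.0 deg C

110.0 deg C


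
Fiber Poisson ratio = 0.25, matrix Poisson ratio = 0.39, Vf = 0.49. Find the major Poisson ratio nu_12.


nu_12 = nu_f*Vf + nu_m*(1-Vf) = 0.25*0.49 + 0.39*0.51 = 0.3214

0.3214


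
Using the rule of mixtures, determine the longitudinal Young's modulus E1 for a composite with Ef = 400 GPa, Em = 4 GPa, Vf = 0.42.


E1 = Ef*Vf + Em*(1-Vf) = 400*0.42 + 4*0.58 = 170.32 GPa

170.32 GPa


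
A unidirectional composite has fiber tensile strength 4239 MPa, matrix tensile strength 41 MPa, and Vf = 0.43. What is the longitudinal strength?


sigma_1 = sigma_f*Vf + sigma_m*(1-Vf) = 4239*0.43 + 41*0.57 = 1846.1 MPa

1846.1 MPa


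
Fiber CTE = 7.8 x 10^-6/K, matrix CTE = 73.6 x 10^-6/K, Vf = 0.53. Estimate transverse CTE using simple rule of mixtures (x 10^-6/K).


alpha_2 = alpha_f*Vf + alpha_m*(1-Vf) = 7.8*0.53 + 73.6*0.47 = 38.7 x 10^-6/K

38.7 x 10^-6/K


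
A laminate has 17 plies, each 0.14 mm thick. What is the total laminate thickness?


h = n * t_ply = 17 * 0.14 = 2.38 mm

2.38 mm


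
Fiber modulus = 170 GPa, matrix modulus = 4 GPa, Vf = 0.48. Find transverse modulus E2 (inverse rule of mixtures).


1/E2 = Vf/Ef + (1-Vf)/Em = 0.48/170 + 0.52/4
E2 = 7.53 GPa

7.53 GPa


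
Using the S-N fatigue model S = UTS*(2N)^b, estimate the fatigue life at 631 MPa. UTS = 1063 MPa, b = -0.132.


N = 0.5 * (S/UTS)^(1/b) = 0.5 * (631/1063)^(1/-0.132) = 25.9961 cycles

25.9961 cycles


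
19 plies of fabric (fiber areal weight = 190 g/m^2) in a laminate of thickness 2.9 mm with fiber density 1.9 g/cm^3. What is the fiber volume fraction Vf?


Vf = n * FAW / (rho_f * h * 1000) = 19 * 190 / (1.9 * 2.9 * 1000) = 0.6552

0.6552


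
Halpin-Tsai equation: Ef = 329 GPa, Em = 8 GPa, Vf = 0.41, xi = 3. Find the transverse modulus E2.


eta = (Ef/Em - 1)/(Ef/Em + xi) = (41.125 - 1)/(41.125 + 3) = 0.9093
E2 = Em*(1+xi*eta*Vf)/(1-eta*Vf) = 27.02 GPa

27.02 GPa


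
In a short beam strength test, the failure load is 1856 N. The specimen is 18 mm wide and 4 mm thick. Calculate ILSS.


ILSS = 3F/(4bh) = 3*1856/(4*18*4) = 19.33 MPa

19.33 MPa


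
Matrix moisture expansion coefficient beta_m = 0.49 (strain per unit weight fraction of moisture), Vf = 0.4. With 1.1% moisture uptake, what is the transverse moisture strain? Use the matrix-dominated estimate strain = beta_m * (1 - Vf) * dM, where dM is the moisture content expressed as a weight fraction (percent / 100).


dM = 1.1/100 = 0.011
strain = beta_m * (1-Vf) * dM = 0.49 * 0.6 * 0.011 = 0.003234

0.003234


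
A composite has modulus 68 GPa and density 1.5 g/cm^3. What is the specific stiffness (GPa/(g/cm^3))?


Specific stiffness = E/rho = 68/1.5 = 45.3 GPa/(g/cm^3)

45.3 GPa/(g/cm^3)


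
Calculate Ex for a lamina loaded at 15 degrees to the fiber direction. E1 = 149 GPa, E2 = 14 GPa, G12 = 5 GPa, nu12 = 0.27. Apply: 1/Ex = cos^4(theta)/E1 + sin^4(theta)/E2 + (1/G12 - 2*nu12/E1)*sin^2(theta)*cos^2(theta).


cos^4(15) = 0.870513, sin^4(15) = 0.004487, sin^2(15)*cos^2(15) = 0.0625
1/G12 - 2*nu12/E1 = 1/5 - 2*0.27/149 = 0.196376 GPa^-1
1/Ex = 0.870513/149 + 0.004487/14 + 0.196376*0.0625 = 0.0184364 GPa^-1
Ex = 54.24 GPa

54.24 GPa


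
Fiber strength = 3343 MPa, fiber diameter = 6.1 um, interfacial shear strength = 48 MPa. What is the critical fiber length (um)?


Lc = sigma_f * d / (2 * tau_i) = 3343 * 6.1 / (2 * 48) = 212.4 um

212.4 um


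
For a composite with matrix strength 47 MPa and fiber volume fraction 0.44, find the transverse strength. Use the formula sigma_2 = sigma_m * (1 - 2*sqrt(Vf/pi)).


factor = 1 - 2*sqrt(0.44/pi) = 0.2515
sigma_2 = 47 * 0.2515 = 11.82 MPa

11.82 MPa


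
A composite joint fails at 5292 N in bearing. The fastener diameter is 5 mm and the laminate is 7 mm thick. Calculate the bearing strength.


sigma_br = F/(d*h) = 5292/(5*7) = 151.2 MPa

151.2 MPa


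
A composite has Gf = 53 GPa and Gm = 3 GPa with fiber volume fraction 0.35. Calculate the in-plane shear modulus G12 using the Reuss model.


1/G12 = Vf/Gf + (1-Vf)/Gm = 0.35/53 + 0.65/3
G12 = 4.48 GPa

4.48 GPa


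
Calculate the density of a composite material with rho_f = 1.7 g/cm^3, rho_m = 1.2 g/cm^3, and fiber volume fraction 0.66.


rho_c = rho_f*Vf + rho_m*(1-Vf) = 1.7*0.66 + 1.2*0.34 = 1.53 g/cm^3

1.53 g/cm^3


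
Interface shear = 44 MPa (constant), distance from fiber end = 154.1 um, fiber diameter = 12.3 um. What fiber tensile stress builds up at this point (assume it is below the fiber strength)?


Force balance: sigma_f * (pi*d^2/4) = tau * (pi*d) * x  ->  sigma_f = 4 * tau * x / d
sigma_f = 4 * 44 * 154.1 / 12.3 = 2205.0 MPa

2205.0 MPa


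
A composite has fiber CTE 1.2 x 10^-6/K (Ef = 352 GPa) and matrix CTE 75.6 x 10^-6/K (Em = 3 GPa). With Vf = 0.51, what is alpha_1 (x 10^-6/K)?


E1 = Ef*Vf + Em*(1-Vf) = 180.99
alpha_1 = (alpha_f*Ef*Vf + alpha_m*Em*(1-Vf))/E1 = 1.8 x 10^-6/K

1.8 x 10^-6/K


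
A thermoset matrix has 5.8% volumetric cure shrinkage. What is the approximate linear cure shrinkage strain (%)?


Linear shrinkage ≈ vol_shrink/3 = 5.8/3 = 1.933%

1.933%


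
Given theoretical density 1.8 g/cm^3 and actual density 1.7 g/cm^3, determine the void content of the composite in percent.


Void% = (rho_theo - rho_actual)/rho_theo * 100 = (1.8 - 1.7)/1.8 * 100 = 5.56%

5.56%


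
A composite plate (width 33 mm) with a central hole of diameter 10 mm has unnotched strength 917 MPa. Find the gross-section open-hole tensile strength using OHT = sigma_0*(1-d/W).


OHT = sigma_0*(1-d/W) = 917*(1-10/33) = 639.1 MPa

639.1 MPa


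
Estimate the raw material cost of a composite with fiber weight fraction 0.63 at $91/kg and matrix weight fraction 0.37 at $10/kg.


Cost = cost_f*Wf + cost_m*Wm = 91*0.63 + 10*0.37 = $61.03/kg

$61.03/kg


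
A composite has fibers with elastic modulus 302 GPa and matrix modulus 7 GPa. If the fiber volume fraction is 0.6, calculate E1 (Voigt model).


E1 = Ef*Vf + Em*(1-Vf) = 302*0.6 + 7*0.4 = 184.0 GPa

184.0 GPa


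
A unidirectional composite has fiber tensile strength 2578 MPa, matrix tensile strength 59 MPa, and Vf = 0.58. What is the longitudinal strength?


sigma_1 = sigma_f*Vf + sigma_m*(1-Vf) = 2578*0.58 + 59*0.42 = 1520.0 MPa

1520.0 MPa


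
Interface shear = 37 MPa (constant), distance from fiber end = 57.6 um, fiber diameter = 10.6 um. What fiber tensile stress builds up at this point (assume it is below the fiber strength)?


Force balance: sigma_f * (pi*d^2/4) = tau * (pi*d) * x  ->  sigma_f = 4 * tau * x / d
sigma_f = 4 * 37 * 57.6 / 10.6 = 804.2 MPa

804.2 MPa


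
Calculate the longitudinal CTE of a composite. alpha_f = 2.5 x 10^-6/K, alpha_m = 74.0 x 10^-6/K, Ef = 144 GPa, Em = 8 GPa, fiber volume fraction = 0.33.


E1 = Ef*Vf + Em*(1-Vf) = 52.88
alpha_1 = (alpha_f*Ef*Vf + alpha_m*Em*(1-Vf))/E1 = 9.75 x 10^-6/K

9.75 x 10^-6/K


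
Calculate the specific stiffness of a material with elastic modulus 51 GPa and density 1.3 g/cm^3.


Specific stiffness = E/rho = 51/1.3 = 39.2 GPa/(g/cm^3)

39.2 GPa/(g/cm^3)


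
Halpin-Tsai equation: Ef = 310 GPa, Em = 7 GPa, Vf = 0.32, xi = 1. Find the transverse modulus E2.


eta = (Ef/Em - 1)/(Ef/Em + xi) = (44.2857 - 1)/(44.2857 + 1) = 0.9558
E2 = Em*(1+xi*eta*Vf)/(1-eta*Vf) = 13.17 GPa

13.17 GPa


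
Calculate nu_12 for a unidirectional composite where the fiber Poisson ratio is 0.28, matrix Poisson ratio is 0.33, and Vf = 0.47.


nu_12 = nu_f*Vf + nu_m*(1-Vf) = 0.28*0.47 + 0.33*0.53 = 0.3065

0.3065


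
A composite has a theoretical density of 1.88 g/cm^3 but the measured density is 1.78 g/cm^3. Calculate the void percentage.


Void% = (rho_theo - rho_actual)/rho_theo * 100 = (1.88 - 1.78)/1.88 * 100 = 5.32%

5.32%


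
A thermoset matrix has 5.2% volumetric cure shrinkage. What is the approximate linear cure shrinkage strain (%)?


Linear shrinkage ≈ vol_shrink/3 = 5.2/3 = 1.733%

1.733%


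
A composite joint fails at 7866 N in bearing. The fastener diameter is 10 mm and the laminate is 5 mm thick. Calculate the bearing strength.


sigma_br = F/(d*h) = 7866/(10*5) = 157.3 MPa

157.3 MPa


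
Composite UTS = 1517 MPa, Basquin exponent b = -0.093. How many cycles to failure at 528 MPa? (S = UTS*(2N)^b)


N = 0.5 * (S/UTS)^(1/b) = 0.5 * (528/1517)^(1/-0.093) = 42411.3853 cycles

42411.3853 cycles


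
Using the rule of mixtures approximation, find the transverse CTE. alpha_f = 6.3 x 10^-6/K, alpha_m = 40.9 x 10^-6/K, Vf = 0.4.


alpha_2 = alpha_f*Vf + alpha_m*(1-Vf) = 6.3*0.4 + 40.9*0.6 = 27.1 x 10^-6/K

27.1 x 10^-6/K


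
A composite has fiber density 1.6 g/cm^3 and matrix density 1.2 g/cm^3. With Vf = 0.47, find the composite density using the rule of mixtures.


rho_c = rho_f*Vf + rho_m*(1-Vf) = 1.6*0.47 + 1.2*0.53 = 1.388 g/cm^3

1.388 g/cm^3


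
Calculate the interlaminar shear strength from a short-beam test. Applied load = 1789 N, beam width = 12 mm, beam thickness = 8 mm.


ILSS = 3F/(4bh) = 3*1789/(4*12*8) = 13.98 MPa

13.98 MPa


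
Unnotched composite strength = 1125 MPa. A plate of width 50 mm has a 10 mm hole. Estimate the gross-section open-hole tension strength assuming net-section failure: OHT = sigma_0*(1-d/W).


OHT = sigma_0*(1-d/W) = 1125*(1-10/50) = 900.0 MPa

900.0 MPa


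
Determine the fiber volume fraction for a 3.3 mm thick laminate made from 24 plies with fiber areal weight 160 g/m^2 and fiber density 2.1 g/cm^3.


Vf = n * FAW / (rho_f * h * 1000) = 24 * 160 / (2.1 * 3.3 * 1000) = 0.5541

0.5541


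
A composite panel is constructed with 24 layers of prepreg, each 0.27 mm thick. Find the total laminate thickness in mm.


h = n * t_ply = 24 * 0.27 = 6.48 mm

6.48 mm


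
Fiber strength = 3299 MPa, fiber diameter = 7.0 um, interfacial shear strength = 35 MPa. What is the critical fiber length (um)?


Lc = sigma_f * d / (2 * tau_i) = 3299 * 7.0 / (2 * 35) = 329.9 um

329.9 um


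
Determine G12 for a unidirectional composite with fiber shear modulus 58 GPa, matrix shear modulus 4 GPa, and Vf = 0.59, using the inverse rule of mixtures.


1/G12 = Vf/Gf + (1-Vf)/Gm = 0.59/58 + 0.41/4
G12 = 8.88 GPa

8.88 GPa


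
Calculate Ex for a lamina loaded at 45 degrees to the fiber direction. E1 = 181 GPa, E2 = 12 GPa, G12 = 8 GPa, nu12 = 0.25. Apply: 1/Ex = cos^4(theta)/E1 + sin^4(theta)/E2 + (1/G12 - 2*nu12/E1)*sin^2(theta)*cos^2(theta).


cos^4(45) = 0.25, sin^4(45) = 0.25, sin^2(45)*cos^2(45) = 0.25
1/G12 - 2*nu12/E1 = 1/8 - 2*0.25/181 = 0.122238 GPa^-1
1/Ex = 0.25/181 + 0.25/12 + 0.122238*0.25 = 0.0527739 GPa^-1
Ex = 18.95 GPa

18.95 GPa


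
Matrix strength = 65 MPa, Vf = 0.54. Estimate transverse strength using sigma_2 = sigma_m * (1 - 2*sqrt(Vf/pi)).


factor = 1 - 2*sqrt(0.54/pi) = 0.1708
sigma_2 = 65 * 0.1708 = 11.1 MPa

11.1 MPa


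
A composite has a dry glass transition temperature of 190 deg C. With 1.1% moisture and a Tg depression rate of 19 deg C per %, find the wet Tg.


Tg_wet = Tg_dry - k*moisture = 190 - 19*1.1 = 169.1 deg C

169.1 deg C


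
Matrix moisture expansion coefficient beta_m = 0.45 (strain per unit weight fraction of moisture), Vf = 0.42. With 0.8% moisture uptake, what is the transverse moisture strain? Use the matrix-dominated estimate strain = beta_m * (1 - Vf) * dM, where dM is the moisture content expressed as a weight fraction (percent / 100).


dM = 0.8/100 = 0.008
strain = beta_m * (1-Vf) * dM = 0.45 * 0.58 * 0.008 = 0.002088

0.002088


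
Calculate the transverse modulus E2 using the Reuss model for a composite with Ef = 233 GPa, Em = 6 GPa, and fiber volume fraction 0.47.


1/E2 = Vf/Ef + (1-Vf)/Em = 0.47/233 + 0.53/6
E2 = 11.07 GPa

11.07 GPa


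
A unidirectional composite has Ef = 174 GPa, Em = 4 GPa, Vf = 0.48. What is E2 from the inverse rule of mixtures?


1/E2 = Vf/Ef + (1-Vf)/Em = 0.48/174 + 0.52/4
E2 = 7.53 GPa

7.53 GPa


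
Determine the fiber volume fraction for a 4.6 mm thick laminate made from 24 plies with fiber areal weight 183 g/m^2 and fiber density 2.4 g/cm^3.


Vf = n * FAW / (rho_f * h * 1000) = 24 * 183 / (2.4 * 4.6 * 1000) = 0.3978

0.3978


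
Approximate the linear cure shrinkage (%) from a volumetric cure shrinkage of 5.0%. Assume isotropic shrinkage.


Linear shrinkage ≈ vol_shrink/3 = 5.0/3 = 1.667%

1.667%


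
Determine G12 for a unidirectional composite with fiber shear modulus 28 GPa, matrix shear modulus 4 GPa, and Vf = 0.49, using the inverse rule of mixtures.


1/G12 = Vf/Gf + (1-Vf)/Gm = 0.49/28 + 0.51/4
G12 = 6.9 GPa

6.9 GPa


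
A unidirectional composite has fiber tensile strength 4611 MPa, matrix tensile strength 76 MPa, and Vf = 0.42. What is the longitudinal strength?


sigma_1 = sigma_f*Vf + sigma_m*(1-Vf) = 4611*0.42 + 76*0.58 = 1980.7 MPa

1980.7 MPa


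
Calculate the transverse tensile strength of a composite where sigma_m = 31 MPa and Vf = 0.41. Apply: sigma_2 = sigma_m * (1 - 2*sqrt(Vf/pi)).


factor = 1 - 2*sqrt(0.41/pi) = 0.2775
sigma_2 = 31 * 0.2775 = 8.6 MPa

8.6 MPa


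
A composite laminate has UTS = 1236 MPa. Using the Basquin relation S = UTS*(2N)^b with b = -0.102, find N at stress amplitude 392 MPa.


N = 0.5 * (S/UTS)^(1/b) = 0.5 * (392/1236)^(1/-0.102) = 38770.6761 cycles

38770.6761 cycles


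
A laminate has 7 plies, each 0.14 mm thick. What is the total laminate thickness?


h = n * t_ply = 7 * 0.14 = 0.98 mm

0.98 mm


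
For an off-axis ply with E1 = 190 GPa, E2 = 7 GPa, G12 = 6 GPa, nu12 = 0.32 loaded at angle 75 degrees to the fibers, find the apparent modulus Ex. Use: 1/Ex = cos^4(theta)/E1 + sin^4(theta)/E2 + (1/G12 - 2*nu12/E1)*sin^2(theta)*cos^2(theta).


cos^4(75) = 0.004487, sin^4(75) = 0.870513, sin^2(75)*cos^2(75) = 0.0625
1/G12 - 2*nu12/E1 = 1/6 - 2*0.32/190 = 0.163298 GPa^-1
1/Ex = 0.004487/190 + 0.870513/7 + 0.163298*0.0625 = 0.1345887 GPa^-1
Ex = 7.43 GPa

7.43 GPa


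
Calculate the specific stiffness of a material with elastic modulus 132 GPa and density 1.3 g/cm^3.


Specific stiffness = E/rho = 132/1.3 = 101.5 GPa/(g/cm^3)

101.5 GPa/(g/cm^3)


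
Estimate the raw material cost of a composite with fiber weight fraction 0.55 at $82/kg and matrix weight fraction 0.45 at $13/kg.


Cost = cost_f*Wf + cost_m*Wm = 82*0.55 + 13*0.45 = $50.95/kg

$50.95/kg


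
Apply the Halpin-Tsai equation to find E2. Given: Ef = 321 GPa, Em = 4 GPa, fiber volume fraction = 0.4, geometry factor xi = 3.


eta = (Ef/Em - 1)/(Ef/Em + xi) = (80.25 - 1)/(80.25 + 3) = 0.952
E2 = Em*(1+xi*eta*Vf)/(1-eta*Vf) = 13.84 GPa

13.84 GPa


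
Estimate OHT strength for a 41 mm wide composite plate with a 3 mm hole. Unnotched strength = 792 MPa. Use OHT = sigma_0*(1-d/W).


OHT = sigma_0*(1-d/W) = 792*(1-3/41) = 734.0 MPa

734.0 MPa


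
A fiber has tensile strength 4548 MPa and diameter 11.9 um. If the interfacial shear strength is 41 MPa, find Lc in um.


Lc = sigma_f * d / (2 * tau_i) = 4548 * 11.9 / (2 * 41) = 660.0 um

660.0 um


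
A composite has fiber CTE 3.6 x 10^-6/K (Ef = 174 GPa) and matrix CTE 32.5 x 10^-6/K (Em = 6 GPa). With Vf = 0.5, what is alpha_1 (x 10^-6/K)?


E1 = Ef*Vf + Em*(1-Vf) = 90.0
alpha_1 = (alpha_f*Ef*Vf + alpha_m*Em*(1-Vf))/E1 = 4.56 x 10^-6/K

4.56 x 10^-6/K


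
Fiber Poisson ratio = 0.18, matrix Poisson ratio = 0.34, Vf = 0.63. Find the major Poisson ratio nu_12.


nu_12 = nu_f*Vf + nu_m*(1-Vf) = 0.18*0.63 + 0.34*0.37 = 0.2392

0.2392


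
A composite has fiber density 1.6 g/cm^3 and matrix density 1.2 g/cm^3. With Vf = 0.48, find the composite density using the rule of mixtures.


rho_c = rho_f*Vf + rho_m*(1-Vf) = 1.6*0.48 + 1.2*0.52 = 1.392 g/cm^3

1.392 g/cm^3


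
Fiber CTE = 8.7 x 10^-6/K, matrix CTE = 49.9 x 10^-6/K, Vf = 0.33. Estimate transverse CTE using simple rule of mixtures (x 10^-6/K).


alpha_2 = alpha_f*Vf + alpha_m*(1-Vf) = 8.7*0.33 + 49.9*0.67 = 36.3 x 10^-6/K

36.3 x 10^-6/K


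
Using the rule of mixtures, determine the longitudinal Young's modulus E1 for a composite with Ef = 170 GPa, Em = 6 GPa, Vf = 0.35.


E1 = Ef*Vf + Em*(1-Vf) = 170*0.35 + 6*0.65 = 63.4 GPa

63.4 GPa


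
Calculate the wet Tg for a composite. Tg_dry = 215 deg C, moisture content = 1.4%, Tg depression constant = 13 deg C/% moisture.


Tg_wet = Tg_dry - k*moisture = 215 - 13*1.4 = 196.8 deg C

196.8 deg C


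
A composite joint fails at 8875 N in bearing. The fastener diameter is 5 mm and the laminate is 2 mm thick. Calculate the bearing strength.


sigma_br = F/(d*h) = 8875/(5*2) = 887.5 MPa

887.5 MPa


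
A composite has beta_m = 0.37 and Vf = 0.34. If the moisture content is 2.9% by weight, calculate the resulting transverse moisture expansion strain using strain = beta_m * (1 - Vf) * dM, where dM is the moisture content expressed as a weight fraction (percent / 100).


dM = 2.9/100 = 0.029
strain = beta_m * (1-Vf) * dM = 0.37 * 0.66 * 0.029 = 0.0070818

0.0070818


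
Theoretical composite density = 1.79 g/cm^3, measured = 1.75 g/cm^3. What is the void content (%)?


Void% = (rho_theo - rho_actual)/rho_theo * 100 = (1.79 - 1.75)/1.79 * 100 = 2.23%

2.23%


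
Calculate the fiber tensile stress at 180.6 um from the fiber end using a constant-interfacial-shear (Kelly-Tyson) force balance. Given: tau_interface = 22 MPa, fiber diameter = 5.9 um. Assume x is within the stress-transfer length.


Force balance: sigma_f * (pi*d^2/4) = tau * (pi*d) * x  ->  sigma_f = 4 * tau * x / d
sigma_f = 4 * 22 * 180.6 / 5.9 = 2693.7 MPa

2693.7 MPa


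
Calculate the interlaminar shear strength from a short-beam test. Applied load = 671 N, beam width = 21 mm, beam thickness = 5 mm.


ILSS = 3F/(4bh) = 3*671/(4*21*5) = 4.79 MPa

4.79 MPa


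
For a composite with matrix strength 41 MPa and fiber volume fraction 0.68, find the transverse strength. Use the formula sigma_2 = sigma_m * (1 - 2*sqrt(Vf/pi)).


factor = 1 - 2*sqrt(0.68/pi) = 0.0695
sigma_2 = 41 * 0.0695 = 2.85 MPa

2.85 MPa


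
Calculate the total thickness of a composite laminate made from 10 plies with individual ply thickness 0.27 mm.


h = n * t_ply = 10 * 0.27 = 2.7 mm

2.7 mm


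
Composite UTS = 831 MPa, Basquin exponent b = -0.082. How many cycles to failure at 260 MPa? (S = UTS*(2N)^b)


N = 0.5 * (S/UTS)^(1/b) = 0.5 * (260/831)^(1/-0.082) = 712797.3080 cycles

712797.3080 cycles


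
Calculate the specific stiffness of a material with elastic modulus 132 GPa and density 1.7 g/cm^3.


Specific stiffness = E/rho = 132/1.7 = 77.6 GPa/(g/cm^3)

77.6 GPa/(g/cm^3)


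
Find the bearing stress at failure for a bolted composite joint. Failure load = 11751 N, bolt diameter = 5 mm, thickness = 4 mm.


sigma_br = F/(d*h) = 11751/(5*4) = 587.6 MPa

587.6 MPa


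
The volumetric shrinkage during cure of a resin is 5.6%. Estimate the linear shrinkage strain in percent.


Linear shrinkage ≈ vol_shrink/3 = 5.6/3 = 1.867%

1.867%


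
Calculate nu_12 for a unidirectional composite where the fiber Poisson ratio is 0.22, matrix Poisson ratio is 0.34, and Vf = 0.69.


nu_12 = nu_f*Vf + nu_m*(1-Vf) = 0.22*0.69 + 0.34*0.31 = 0.2572

0.2572


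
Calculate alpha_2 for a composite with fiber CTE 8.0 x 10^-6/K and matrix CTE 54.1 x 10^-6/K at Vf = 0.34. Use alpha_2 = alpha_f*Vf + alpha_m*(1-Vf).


alpha_2 = alpha_f*Vf + alpha_m*(1-Vf) = 8.0*0.34 + 54.1*0.66 = 38.4 x 10^-6/K

38.4 x 10^-6/K


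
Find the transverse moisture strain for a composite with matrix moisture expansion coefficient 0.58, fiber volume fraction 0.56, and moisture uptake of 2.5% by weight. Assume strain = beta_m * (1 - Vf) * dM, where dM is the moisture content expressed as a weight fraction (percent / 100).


dM = 2.5/100 = 0.025
strain = beta_m * (1-Vf) * dM = 0.58 * 0.44 * 0.025 = 0.00638

0.00638


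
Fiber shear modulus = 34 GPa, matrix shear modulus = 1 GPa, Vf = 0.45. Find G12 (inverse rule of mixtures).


1/G12 = Vf/Gf + (1-Vf)/Gm = 0.45/34 + 0.55/1
G12 = 1.78 GPa

1.78 GPa


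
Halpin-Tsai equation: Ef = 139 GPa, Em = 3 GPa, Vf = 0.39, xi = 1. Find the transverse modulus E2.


eta = (Ef/Em - 1)/(Ef/Em + xi) = (46.3333 - 1)/(46.3333 + 1) = 0.9577
E2 = Em*(1+xi*eta*Vf)/(1-eta*Vf) = 6.58 GPa

6.58 GPa


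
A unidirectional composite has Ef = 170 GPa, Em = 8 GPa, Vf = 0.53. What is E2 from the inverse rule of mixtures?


1/E2 = Vf/Ef + (1-Vf)/Em = 0.53/170 + 0.47/8
E2 = 16.16 GPa

16.16 GPa


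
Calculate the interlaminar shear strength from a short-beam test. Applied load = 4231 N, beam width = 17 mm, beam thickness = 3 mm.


ILSS = 3F/(4bh) = 3*4231/(4*17*3) = 62.22 MPa

62.22 MPa


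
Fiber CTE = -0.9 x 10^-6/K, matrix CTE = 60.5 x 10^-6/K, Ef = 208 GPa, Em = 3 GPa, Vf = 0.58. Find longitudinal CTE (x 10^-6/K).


E1 = Ef*Vf + Em*(1-Vf) = 121.9
alpha_1 = (alpha_f*Ef*Vf + alpha_m*Em*(1-Vf))/E1 = -0.27 x 10^-6/K

-0.27 x 10^-6/K


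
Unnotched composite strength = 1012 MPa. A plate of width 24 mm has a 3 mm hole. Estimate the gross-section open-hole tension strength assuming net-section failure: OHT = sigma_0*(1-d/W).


OHT = sigma_0*(1-d/W) = 1012*(1-3/24) = 885.5 MPa

885.5 MPa


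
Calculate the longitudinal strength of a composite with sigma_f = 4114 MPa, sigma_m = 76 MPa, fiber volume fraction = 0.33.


sigma_1 = sigma_f*Vf + sigma_m*(1-Vf) = 4114*0.33 + 76*0.67 = 1408.5 MPa

1408.5 MPa


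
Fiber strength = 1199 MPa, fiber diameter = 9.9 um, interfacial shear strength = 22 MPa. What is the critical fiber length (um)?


Lc = sigma_f * d / (2 * tau_i) = 1199 * 9.9 / (2 * 22) = 269.8 um

269.8 um


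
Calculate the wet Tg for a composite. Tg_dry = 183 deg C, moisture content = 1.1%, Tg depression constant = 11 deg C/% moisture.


Tg_wet = Tg_dry - k*moisture = 183 - 11*1.1 = 170.9 deg C

170.9 deg C


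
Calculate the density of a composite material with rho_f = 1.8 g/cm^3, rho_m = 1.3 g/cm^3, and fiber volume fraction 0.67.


rho_c = rho_f*Vf + rho_m*(1-Vf) = 1.8*0.67 + 1.3*0.33 = 1.635 g/cm^3

1.635 g/cm^3


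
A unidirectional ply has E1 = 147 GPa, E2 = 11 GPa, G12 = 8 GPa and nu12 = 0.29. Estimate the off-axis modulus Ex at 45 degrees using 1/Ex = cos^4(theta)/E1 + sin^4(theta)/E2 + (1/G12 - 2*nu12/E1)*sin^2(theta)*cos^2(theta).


cos^4(45) = 0.25, sin^4(45) = 0.25, sin^2(45)*cos^2(45) = 0.25
1/G12 - 2*nu12/E1 = 1/8 - 2*0.29/147 = 0.121054 GPa^-1
1/Ex = 0.25/147 + 0.25/11 + 0.121054*0.25 = 0.0546916 GPa^-1
Ex = 18.28 GPa

18.28 GPa


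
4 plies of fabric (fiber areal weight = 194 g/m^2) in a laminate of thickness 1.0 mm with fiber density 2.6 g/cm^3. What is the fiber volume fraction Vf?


Vf = n * FAW / (rho_f * h * 1000) = 4 * 194 / (2.6 * 1.0 * 1000) = 0.2985

0.2985
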